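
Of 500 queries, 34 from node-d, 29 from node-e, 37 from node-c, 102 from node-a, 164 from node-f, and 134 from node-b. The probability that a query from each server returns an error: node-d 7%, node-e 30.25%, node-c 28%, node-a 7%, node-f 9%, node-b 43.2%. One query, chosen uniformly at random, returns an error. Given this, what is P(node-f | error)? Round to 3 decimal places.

By Bayes' rule, posterior ∝ prior × likelihood:
  node-d: 0.068 × 0.07 = 0.00476
  node-e: 0.058 × 0.3025 = 0.017545
  node-c: 0.074 × 0.28 = 0.02072
  node-a: 0.204 × 0.07 = 0.01428
  node-f: 0.328 × 0.09 = 0.02952
  node-b: 0.268 × 0.432 = 0.115776
Normalizing constant = 0.202601.
P(node-f | evidence) = 0.02952 / 0.202601 ≈ 0.146.

0.146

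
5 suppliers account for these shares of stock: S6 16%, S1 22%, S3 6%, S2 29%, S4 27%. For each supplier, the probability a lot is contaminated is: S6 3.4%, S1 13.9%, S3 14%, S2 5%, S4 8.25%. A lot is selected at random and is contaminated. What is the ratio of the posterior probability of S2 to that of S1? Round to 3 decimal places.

By Bayes' rule, posterior ∝ prior × likelihood:
  S6: 0.16 × 0.034 = 0.00544
  S1: 0.22 × 0.139 = 0.03058
  S3: 0.06 × 0.14 = 0.0084
  S2: 0.29 × 0.05 = 0.0145
  S4: 0.27 × 0.0825 = 0.022275
Sum = 0.081195.
The ratio is 0.0145 / 0.03058 (the normalizer cancels) = 0.474.

0.474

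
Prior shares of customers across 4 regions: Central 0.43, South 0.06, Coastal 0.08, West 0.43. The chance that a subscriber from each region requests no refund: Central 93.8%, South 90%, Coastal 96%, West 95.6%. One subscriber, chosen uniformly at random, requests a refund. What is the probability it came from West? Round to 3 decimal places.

Taking complements, P(refund | each) = Central 0.062, South 0.1, Coastal 0.04, West 0.044.
Prior × likelihood for each hypothesis:
  Central: 0.43 × 0.062 = 0.02666
  South: 0.06 × 0.1 = 0.006
  Coastal: 0.08 × 0.04 = 0.0032
  West: 0.43 × 0.044 = 0.01892
Sum = 0.05478.
P(West | evidence) = 0.01892 / 0.05478 ≈ 0.345.

0.345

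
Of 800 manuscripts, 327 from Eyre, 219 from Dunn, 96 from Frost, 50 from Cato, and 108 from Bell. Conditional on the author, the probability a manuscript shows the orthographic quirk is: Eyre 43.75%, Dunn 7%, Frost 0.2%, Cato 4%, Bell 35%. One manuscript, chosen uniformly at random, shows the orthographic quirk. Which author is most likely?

Eyre

Compute prior × likelihood for every hypothesis:
  Eyre: 0.40875 × 0.4375 = 0.178828125
  Dunn: 0.27375 × 0.07 = 0.0191625
  Frost: 0.12 × 0.002 = 0.00024
  Cato: 0.0625 × 0.04 = 0.0025
  Bell: 0.135 × 0.35 = 0.04725
Total = 0.247980625.
Largest term belongs to Eyre, so Eyre is most probable.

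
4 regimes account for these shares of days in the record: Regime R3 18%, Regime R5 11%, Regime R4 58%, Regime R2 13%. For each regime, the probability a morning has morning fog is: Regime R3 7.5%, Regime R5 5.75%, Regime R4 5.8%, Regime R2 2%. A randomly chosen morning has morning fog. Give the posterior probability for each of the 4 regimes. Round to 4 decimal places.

Unnormalized posteriors (prior × likelihood):
  Regime R3: 0.18 × 0.075 = 0.0135
  Regime R5: 0.11 × 0.0575 = 0.006325
  Regime R4: 0.58 × 0.058 = 0.03364
  Regime R2: 0.13 × 0.02 = 0.0026
Sum = 0.056065.
P(Regime R3 | fog) = 0.0135/0.056065 ≈ 0.2408
P(Regime R5 | fog) = 0.006325/0.056065 ≈ 0.1128
P(Regime R4 | fog) = 0.03364/0.056065 ≈ 0.6000
P(Regime R2 | fog) = 0.0026/0.056065 ≈ 0.0464

Regime R3 0.2408, Regime R5 0.1128, Regime R4 0.6000, Regime R2 0.0464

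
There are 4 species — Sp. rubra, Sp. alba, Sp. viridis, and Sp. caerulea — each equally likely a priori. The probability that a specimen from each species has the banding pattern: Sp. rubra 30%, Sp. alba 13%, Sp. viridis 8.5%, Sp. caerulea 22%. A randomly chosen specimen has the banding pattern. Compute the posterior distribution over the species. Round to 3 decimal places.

Sp. rubra 0.408, Sp. alba 0.177, Sp. viridis 0.116, Sp. caerulea 0.299

With a uniform prior (1/4 each), posterior ∝ likelihood:
  Sp. rubra: 0.3
  Sp. alba: 0.13
  Sp. viridis: 0.085
  Sp. caerulea: 0.22
Normalizing constant = 0.735.
P(Sp. rubra | banded) = 0.3/0.735 ≈ 0.408
P(Sp. alba | banded) = 0.13/0.735 ≈ 0.177
P(Sp. viridis | banded) = 0.085/0.735 ≈ 0.116
P(Sp. caerulea | banded) = 0.22/0.735 ≈ 0.299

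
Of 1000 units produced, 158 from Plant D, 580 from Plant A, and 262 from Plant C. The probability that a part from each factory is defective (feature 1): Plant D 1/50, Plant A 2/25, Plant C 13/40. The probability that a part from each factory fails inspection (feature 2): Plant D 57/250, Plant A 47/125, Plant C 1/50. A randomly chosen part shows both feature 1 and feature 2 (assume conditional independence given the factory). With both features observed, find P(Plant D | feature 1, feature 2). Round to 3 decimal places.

0.036

Unnormalized posteriors (prior × likelihood):
  Plant D: 0.158 × 0.02 × 0.228 = 0.00072048
  Plant A: 0.58 × 0.08 × 0.376 = 0.0174464
  Plant C: 0.262 × 0.325 × 0.02 = 0.001703
Normalizing constant = 0.01986988.
P(Plant D | evidence) = 0.00072048 / 0.01986988 ≈ 0.036.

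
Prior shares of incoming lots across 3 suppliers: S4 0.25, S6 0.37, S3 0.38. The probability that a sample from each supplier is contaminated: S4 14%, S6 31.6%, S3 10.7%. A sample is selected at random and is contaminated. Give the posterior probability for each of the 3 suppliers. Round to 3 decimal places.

Compute prior × likelihood for every hypothesis:
  S4: 0.25 × 0.14 = 0.035
  S6: 0.37 × 0.316 = 0.11692
  S3: 0.38 × 0.107 = 0.04066
Sum = 0.19258.
P(S4 | contaminated) = 0.035/0.19258 ≈ 0.182
P(S6 | contaminated) = 0.11692/0.19258 ≈ 0.607
P(S3 | contaminated) = 0.04066/0.19258 ≈ 0.211

S4 0.182, S6 0.607, S3 0.211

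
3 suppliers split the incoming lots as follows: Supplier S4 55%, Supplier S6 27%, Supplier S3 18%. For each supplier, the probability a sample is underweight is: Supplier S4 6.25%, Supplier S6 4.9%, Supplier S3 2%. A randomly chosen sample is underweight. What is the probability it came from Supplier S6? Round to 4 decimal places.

0.2584

By Bayes' rule, posterior ∝ prior × likelihood:
  Supplier S4: 0.55 × 0.0625 = 0.034375
  Supplier S6: 0.27 × 0.049 = 0.01323
  Supplier S3: 0.18 × 0.02 = 0.0036
Total = 0.051205.
P(Supplier S6 | evidence) = 0.01323 / 0.051205 ≈ 0.2584.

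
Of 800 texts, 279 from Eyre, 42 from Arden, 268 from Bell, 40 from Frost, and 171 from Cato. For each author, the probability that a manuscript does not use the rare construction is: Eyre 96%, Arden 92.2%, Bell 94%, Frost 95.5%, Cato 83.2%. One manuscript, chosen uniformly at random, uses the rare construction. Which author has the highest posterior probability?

Cato

Taking complements, P(rare-form | each) = Eyre 0.04, Arden 0.078, Bell 0.06, Frost 0.045, Cato 0.168.
By Bayes' rule, posterior ∝ prior × likelihood:
  Eyre: 0.34875 × 0.04 = 0.01395
  Arden: 0.0525 × 0.078 = 0.004095
  Bell: 0.335 × 0.06 = 0.0201
  Frost: 0.05 × 0.045 = 0.00225
  Cato: 0.21375 × 0.168 = 0.03591
Sum = 0.076305.
Largest term belongs to Cato, so Cato is most probable.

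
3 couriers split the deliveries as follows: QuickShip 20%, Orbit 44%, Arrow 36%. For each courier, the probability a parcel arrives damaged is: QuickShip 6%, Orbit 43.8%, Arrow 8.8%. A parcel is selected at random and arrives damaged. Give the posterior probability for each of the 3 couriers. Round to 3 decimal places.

QuickShip 0.051, Orbit 0.815, Arrow 0.134

Unnormalized posteriors (prior × likelihood):
  QuickShip: 0.2 × 0.06 = 0.012
  Orbit: 0.44 × 0.438 = 0.19272
  Arrow: 0.36 × 0.088 = 0.03168
Sum = 0.2364.
P(QuickShip | damaged) = 0.012/0.2364 ≈ 0.051
P(Orbit | damaged) = 0.19272/0.2364 ≈ 0.815
P(Arrow | damaged) = 0.03168/0.2364 ≈ 0.134
(Check: 0.051+0.815+0.134 = 1.000.)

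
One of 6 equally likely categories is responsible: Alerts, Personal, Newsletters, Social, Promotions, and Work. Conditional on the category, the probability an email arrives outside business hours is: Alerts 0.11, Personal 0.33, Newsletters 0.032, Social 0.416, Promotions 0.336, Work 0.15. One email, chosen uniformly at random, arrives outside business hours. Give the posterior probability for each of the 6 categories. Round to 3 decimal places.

Since the prior is uniform, the posterior is proportional to the likelihood:
  Alerts: 0.11
  Personal: 0.33
  Newsletters: 0.032
  Social: 0.416
  Promotions: 0.336
  Work: 0.15
Total = 1.374.
P(Alerts | off-hours) = 0.11/1.374 ≈ 0.080
P(Personal | off-hours) = 0.33/1.374 ≈ 0.240
P(Newsletters | off-hours) = 0.032/1.374 ≈ 0.023
P(Social | off-hours) = 0.416/1.374 ≈ 0.303
P(Promotions | off-hours) = 0.336/1.374 ≈ 0.245
P(Work | off-hours) = 0.15/1.374 ≈ 0.109

Alerts 0.080, Personal 0.240, Newsletters 0.023, Social 0.303, Promotions 0.245, Work 0.109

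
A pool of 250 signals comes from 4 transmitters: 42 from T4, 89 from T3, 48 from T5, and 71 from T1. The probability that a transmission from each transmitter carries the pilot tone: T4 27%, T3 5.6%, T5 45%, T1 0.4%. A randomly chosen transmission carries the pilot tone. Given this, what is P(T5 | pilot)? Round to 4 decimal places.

0.5653

Prior × likelihood for each hypothesis:
  T4: 0.168 × 0.27 = 0.04536
  T3: 0.356 × 0.056 = 0.019936
  T5: 0.192 × 0.45 = 0.0864
  T1: 0.284 × 0.004 = 0.001136
Normalizing constant = 0.152832.
P(T5 | evidence) = 0.0864 / 0.152832 ≈ 0.5653.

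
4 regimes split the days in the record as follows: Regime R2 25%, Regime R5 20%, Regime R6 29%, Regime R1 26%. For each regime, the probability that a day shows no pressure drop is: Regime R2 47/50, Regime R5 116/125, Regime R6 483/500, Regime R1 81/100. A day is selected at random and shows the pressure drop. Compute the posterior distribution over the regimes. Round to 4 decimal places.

Taking complements, P(drop | each) = Regime R2 0.06, Regime R5 0.072, Regime R6 0.034, Regime R1 0.19.
Unnormalized posteriors (prior × likelihood):
  Regime R2: 0.25 × 0.06 = 0.015
  Regime R5: 0.2 × 0.072 = 0.0144
  Regime R6: 0.29 × 0.034 = 0.00986
  Regime R1: 0.26 × 0.19 = 0.0494
Normalizing constant = 0.08866.
P(Regime R2 | drop) = 0.015/0.08866 ≈ 0.1692
P(Regime R5 | drop) = 0.0144/0.08866 ≈ 0.1624
P(Regime R6 | drop) = 0.00986/0.08866 ≈ 0.1112
P(Regime R1 | drop) = 0.0494/0.08866 ≈ 0.5572
(Check: 0.1692+0.1624+0.1112+0.5572 = 1.0000.)

Regime R2 0.1692, Regime R5 0.1624, Regime R6 0.1112, Regime R1 0.5572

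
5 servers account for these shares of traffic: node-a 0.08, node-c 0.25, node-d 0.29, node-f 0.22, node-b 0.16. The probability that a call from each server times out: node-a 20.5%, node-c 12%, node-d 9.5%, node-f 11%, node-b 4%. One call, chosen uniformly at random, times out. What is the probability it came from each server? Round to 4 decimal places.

node-a 0.1569, node-c 0.2869, node-d 0.2635, node-f 0.2315, node-b 0.0612

Prior × likelihood for each hypothesis:
  node-a: 0.08 × 0.205 = 0.0164
  node-c: 0.25 × 0.12 = 0.03
  node-d: 0.29 × 0.095 = 0.02755
  node-f: 0.22 × 0.11 = 0.0242
  node-b: 0.16 × 0.04 = 0.0064
Sum = 0.10455.
P(node-a | timeout) = 0.0164/0.10455 ≈ 0.1569
P(node-c | timeout) = 0.03/0.10455 ≈ 0.2869
P(node-d | timeout) = 0.02755/0.10455 ≈ 0.2635
P(node-f | timeout) = 0.0242/0.10455 ≈ 0.2315
P(node-b | timeout) = 0.0064/0.10455 ≈ 0.0612
(Check: 0.1569+0.2869+0.2635+0.2315+0.0612 = 1.0000.)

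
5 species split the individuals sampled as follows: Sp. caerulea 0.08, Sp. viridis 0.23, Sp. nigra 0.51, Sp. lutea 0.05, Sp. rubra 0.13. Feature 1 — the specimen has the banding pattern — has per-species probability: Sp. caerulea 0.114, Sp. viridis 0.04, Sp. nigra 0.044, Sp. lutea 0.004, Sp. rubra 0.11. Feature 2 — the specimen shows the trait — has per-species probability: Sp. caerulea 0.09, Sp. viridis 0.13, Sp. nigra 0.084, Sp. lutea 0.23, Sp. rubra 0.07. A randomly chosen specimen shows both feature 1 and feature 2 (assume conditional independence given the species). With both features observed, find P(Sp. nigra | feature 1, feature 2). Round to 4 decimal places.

Compute prior × likelihood for every hypothesis:
  Sp. caerulea: 0.08 × 0.114 × 0.09 = 0.0008208
  Sp. viridis: 0.23 × 0.04 × 0.13 = 0.001196
  Sp. nigra: 0.51 × 0.044 × 0.084 = 0.00188496
  Sp. lutea: 0.05 × 0.004 × 0.23 = 0.000046
  Sp. rubra: 0.13 × 0.11 × 0.07 = 0.001001
Sum = 0.00494876.
P(Sp. nigra | evidence) = 0.00188496 / 0.00494876 ≈ 0.3809.

0.3809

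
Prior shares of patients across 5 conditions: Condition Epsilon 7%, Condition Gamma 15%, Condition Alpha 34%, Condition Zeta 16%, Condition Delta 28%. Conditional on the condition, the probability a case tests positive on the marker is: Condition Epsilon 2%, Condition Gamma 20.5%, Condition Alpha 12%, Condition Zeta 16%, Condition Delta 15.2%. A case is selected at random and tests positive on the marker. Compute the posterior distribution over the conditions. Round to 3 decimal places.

Condition Epsilon 0.010, Condition Gamma 0.218, Condition Alpha 0.289, Condition Zeta 0.181, Condition Delta 0.302

By Bayes' rule, posterior ∝ prior × likelihood:
  Condition Epsilon: 0.07 × 0.02 = 0.0014
  Condition Gamma: 0.15 × 0.205 = 0.03075
  Condition Alpha: 0.34 × 0.12 = 0.0408
  Condition Zeta: 0.16 × 0.16 = 0.0256
  Condition Delta: 0.28 × 0.152 = 0.04256
Total = 0.14111.
P(Condition Epsilon | marker-positive) = 0.0014/0.14111 ≈ 0.010
P(Condition Gamma | marker-positive) = 0.03075/0.14111 ≈ 0.218
P(Condition Alpha | marker-positive) = 0.0408/0.14111 ≈ 0.289
P(Condition Zeta | marker-positive) = 0.0256/0.14111 ≈ 0.181
P(Condition Delta | marker-positive) = 0.04256/0.14111 ≈ 0.302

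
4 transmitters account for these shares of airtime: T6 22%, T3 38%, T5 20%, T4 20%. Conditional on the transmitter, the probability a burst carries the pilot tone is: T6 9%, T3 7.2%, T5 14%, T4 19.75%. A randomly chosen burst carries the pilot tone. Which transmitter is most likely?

Prior × likelihood for each hypothesis:
  T6: 0.22 × 0.09 = 0.0198
  T3: 0.38 × 0.072 = 0.02736
  T5: 0.2 × 0.14 = 0.028
  T4: 0.2 × 0.1975 = 0.0395
Sum = 0.11466.
Largest term belongs to T4, so T4 is most probable.

T4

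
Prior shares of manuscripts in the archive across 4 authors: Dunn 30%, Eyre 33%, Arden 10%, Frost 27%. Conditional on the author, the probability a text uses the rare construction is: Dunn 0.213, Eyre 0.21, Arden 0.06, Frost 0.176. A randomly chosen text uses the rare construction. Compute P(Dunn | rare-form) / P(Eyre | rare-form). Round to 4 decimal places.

0.9221

Unnormalized posteriors (prior × likelihood):
  Dunn: 0.3 × 0.213 = 0.0639
  Eyre: 0.33 × 0.21 = 0.0693
  Arden: 0.1 × 0.06 = 0.006
  Frost: 0.27 × 0.176 = 0.04752
Normalizing constant = 0.18672.
The ratio is 0.0639 / 0.0693 (the normalizer cancels) = 0.9221.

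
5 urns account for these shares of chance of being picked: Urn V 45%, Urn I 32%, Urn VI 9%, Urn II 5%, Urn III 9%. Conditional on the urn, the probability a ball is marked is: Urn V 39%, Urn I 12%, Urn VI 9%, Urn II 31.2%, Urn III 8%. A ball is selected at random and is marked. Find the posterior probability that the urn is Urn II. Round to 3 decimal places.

0.064

Compute prior × likelihood for every hypothesis:
  Urn V: 0.45 × 0.39 = 0.1755
  Urn I: 0.32 × 0.12 = 0.0384
  Urn VI: 0.09 × 0.09 = 0.0081
  Urn II: 0.05 × 0.312 = 0.0156
  Urn III: 0.09 × 0.08 = 0.0072
Normalizing constant = 0.2448.
P(Urn II | evidence) = 0.0156 / 0.2448 ≈ 0.064.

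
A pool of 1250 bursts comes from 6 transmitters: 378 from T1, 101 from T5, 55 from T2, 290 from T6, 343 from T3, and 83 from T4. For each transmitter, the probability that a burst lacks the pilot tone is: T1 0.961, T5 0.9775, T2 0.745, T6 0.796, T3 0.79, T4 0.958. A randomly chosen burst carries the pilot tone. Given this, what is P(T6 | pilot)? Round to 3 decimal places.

0.357

Taking complements, P(pilot | each) = T1 0.039, T5 0.0225, T2 0.255, T6 0.204, T3 0.21, T4 0.042.
By Bayes' rule, posterior ∝ prior × likelihood:
  T1: 0.3024 × 0.039 = 0.0117936
  T5: 0.0808 × 0.0225 = 0.001818
  T2: 0.044 × 0.255 = 0.01122
  T6: 0.232 × 0.204 = 0.047328
  T3: 0.2744 × 0.21 = 0.057624
  T4: 0.0664 × 0.042 = 0.0027888
Normalizing constant = 0.1325724.
P(T6 | evidence) = 0.047328 / 0.1325724 ≈ 0.357.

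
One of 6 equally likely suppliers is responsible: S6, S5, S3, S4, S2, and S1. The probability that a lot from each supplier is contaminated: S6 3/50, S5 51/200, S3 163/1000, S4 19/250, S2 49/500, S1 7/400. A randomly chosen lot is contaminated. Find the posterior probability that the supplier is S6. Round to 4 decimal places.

With a uniform prior (1/6 each), posterior ∝ likelihood:
  S6: 0.06
  S5: 0.255
  S3: 0.163
  S4: 0.076
  S2: 0.098
  S1: 0.0175
Sum = 0.6695.
P(S6 | evidence) = 0.06 / 0.6695 ≈ 0.0896.

0.0896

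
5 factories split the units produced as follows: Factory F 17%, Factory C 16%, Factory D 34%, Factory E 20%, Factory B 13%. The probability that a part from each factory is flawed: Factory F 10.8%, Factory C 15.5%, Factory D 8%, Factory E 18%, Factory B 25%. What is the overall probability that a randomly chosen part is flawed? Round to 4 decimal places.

0.1389

By Bayes' rule, posterior ∝ prior × likelihood:
  Factory F: 0.17 × 0.108 = 0.01836
  Factory C: 0.16 × 0.155 = 0.0248
  Factory D: 0.34 × 0.08 = 0.0272
  Factory E: 0.2 × 0.18 = 0.036
  Factory B: 0.13 × 0.25 = 0.0325
P(flawed) = 0.01836 + 0.0248 + 0.0272 + 0.036 + 0.0325 = 0.13886 → 0.1389.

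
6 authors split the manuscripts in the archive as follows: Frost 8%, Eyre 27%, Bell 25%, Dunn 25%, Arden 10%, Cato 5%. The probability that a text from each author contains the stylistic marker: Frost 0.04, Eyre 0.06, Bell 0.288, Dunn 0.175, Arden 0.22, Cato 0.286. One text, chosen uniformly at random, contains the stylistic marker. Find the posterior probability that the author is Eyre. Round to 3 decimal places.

Compute prior × likelihood for every hypothesis:
  Frost: 0.08 × 0.04 = 0.0032
  Eyre: 0.27 × 0.06 = 0.0162
  Bell: 0.25 × 0.288 = 0.072
  Dunn: 0.25 × 0.175 = 0.04375
  Arden: 0.1 × 0.22 = 0.022
  Cato: 0.05 × 0.286 = 0.0143
Sum = 0.17145.
P(Eyre | evidence) = 0.0162 / 0.17145 ≈ 0.094.

0.094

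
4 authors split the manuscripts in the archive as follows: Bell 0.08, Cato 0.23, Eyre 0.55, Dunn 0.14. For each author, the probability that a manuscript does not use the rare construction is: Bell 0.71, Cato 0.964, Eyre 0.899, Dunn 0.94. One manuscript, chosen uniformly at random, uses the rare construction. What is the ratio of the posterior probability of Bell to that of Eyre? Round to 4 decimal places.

0.4176

Taking complements, P(rare-form | each) = Bell 0.29, Cato 0.036, Eyre 0.101, Dunn 0.06.
Unnormalized posteriors (prior × likelihood):
  Bell: 0.08 × 0.29 = 0.0232
  Cato: 0.23 × 0.036 = 0.00828
  Eyre: 0.55 × 0.101 = 0.05555
  Dunn: 0.14 × 0.06 = 0.0084
Normalizing constant = 0.09543.
The ratio is 0.0232 / 0.05555 (the normalizer cancels) = 0.4176.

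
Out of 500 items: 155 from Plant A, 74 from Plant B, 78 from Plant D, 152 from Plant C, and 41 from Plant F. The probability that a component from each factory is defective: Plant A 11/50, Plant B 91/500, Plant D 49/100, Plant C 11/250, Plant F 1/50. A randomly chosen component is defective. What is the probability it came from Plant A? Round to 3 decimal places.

0.366

Prior × likelihood for each hypothesis:
  Plant A: 0.31 × 0.22 = 0.0682
  Plant B: 0.148 × 0.182 = 0.026936
  Plant D: 0.156 × 0.49 = 0.07644
  Plant C: 0.304 × 0.044 = 0.013376
  Plant F: 0.082 × 0.02 = 0.00164
Normalizing constant = 0.186592.
P(Plant A | evidence) = 0.0682 / 0.186592 ≈ 0.366.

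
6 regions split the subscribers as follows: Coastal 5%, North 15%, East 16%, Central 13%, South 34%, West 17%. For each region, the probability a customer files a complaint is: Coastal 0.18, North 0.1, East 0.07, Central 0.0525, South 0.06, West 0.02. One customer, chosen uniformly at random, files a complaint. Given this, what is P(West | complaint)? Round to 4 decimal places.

Unnormalized posteriors (prior × likelihood):
  Coastal: 0.05 × 0.18 = 0.009
  North: 0.15 × 0.1 = 0.015
  East: 0.16 × 0.07 = 0.0112
  Central: 0.13 × 0.0525 = 0.006825
  South: 0.34 × 0.06 = 0.0204
  West: 0.17 × 0.02 = 0.0034
Sum = 0.065825.
P(West | evidence) = 0.0034 / 0.065825 ≈ 0.0517.

0.0517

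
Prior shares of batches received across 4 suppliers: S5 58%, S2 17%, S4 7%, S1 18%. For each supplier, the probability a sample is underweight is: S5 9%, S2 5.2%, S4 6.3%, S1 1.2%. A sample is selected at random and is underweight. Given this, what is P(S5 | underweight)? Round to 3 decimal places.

0.772

Unnormalized posteriors (prior × likelihood):
  S5: 0.58 × 0.09 = 0.0522
  S2: 0.17 × 0.052 = 0.00884
  S4: 0.07 × 0.063 = 0.00441
  S1: 0.18 × 0.012 = 0.00216
Sum = 0.06761.
P(S5 | evidence) = 0.0522 / 0.06761 ≈ 0.772.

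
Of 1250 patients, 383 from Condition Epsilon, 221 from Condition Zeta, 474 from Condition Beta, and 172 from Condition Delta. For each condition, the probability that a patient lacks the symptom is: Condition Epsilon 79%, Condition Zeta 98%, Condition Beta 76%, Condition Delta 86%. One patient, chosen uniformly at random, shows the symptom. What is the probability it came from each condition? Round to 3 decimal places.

Taking complements, P(symptomatic | each) = Condition Epsilon 0.21, Condition Zeta 0.02, Condition Beta 0.24, Condition Delta 0.14.
Compute prior × likelihood for every hypothesis:
  Condition Epsilon: 0.3064 × 0.21 = 0.064344
  Condition Zeta: 0.1768 × 0.02 = 0.003536
  Condition Beta: 0.3792 × 0.24 = 0.091008
  Condition Delta: 0.1376 × 0.14 = 0.019264
Sum = 0.178152.
P(Condition Epsilon | symptomatic) = 0.064344/0.178152 ≈ 0.361
P(Condition Zeta | symptomatic) = 0.003536/0.178152 ≈ 0.020
P(Condition Beta | symptomatic) = 0.091008/0.178152 ≈ 0.511
P(Condition Delta | symptomatic) = 0.019264/0.178152 ≈ 0.108
(Check: 0.361+0.020+0.511+0.108 = 1.000.)

Condition Epsilon 0.361, Condition Zeta 0.020, Condition Beta 0.511, Condition Delta 0.108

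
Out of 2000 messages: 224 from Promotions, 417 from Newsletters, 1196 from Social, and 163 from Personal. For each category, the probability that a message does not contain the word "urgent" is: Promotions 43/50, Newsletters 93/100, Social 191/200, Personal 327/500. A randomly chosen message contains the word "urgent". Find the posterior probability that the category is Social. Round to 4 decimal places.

0.3152

Taking complements, P(urgent-flag | each) = Promotions 0.14, Newsletters 0.07, Social 0.045, Personal 0.346.
Compute prior × likelihood for every hypothesis:
  Promotions: 0.112 × 0.14 = 0.01568
  Newsletters: 0.2085 × 0.07 = 0.014595
  Social: 0.598 × 0.045 = 0.02691
  Personal: 0.0815 × 0.346 = 0.028199
Normalizing constant = 0.085384.
P(Social | evidence) = 0.02691 / 0.085384 ≈ 0.3152.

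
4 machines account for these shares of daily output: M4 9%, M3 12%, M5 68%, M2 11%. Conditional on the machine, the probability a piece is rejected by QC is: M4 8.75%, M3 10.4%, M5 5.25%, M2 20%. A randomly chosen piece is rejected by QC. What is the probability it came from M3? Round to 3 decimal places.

By Bayes' rule, posterior ∝ prior × likelihood:
  M4: 0.09 × 0.0875 = 0.007875
  M3: 0.12 × 0.104 = 0.01248
  M5: 0.68 × 0.0525 = 0.0357
  M2: 0.11 × 0.2 = 0.022
Total = 0.078055.
P(M3 | evidence) = 0.01248 / 0.078055 ≈ 0.160.

0.160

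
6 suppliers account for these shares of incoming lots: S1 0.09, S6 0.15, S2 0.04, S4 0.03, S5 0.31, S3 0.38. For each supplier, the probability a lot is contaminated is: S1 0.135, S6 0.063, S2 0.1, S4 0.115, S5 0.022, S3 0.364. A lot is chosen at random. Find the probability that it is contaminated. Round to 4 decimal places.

0.1742

By Bayes' rule, posterior ∝ prior × likelihood:
  S1: 0.09 × 0.135 = 0.01215
  S6: 0.15 × 0.063 = 0.00945
  S2: 0.04 × 0.1 = 0.004
  S4: 0.03 × 0.115 = 0.00345
  S5: 0.31 × 0.022 = 0.00682
  S3: 0.38 × 0.364 = 0.13832
P(contaminated) = 0.01215 + 0.00945 + 0.004 + 0.00345 + 0.00682 + 0.13832 = 0.17419 → 0.1742.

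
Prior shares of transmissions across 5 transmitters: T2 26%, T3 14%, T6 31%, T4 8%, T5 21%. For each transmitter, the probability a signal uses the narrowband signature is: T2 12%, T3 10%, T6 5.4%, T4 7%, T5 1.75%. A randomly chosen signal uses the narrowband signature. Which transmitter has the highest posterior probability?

By Bayes' rule, posterior ∝ prior × likelihood:
  T2: 0.26 × 0.12 = 0.0312
  T3: 0.14 × 0.1 = 0.014
  T6: 0.31 × 0.054 = 0.01674
  T4: 0.08 × 0.07 = 0.0056
  T5: 0.21 × 0.0175 = 0.003675
Total = 0.071215.
Largest term belongs to T2, so T2 is most probable.

T2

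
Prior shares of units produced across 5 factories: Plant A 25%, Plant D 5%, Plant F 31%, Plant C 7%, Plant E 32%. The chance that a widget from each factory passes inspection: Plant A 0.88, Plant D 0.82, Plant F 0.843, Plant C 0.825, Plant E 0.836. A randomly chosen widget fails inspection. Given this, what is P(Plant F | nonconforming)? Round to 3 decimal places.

0.319

Taking complements, P(nonconforming | each) = Plant A 0.12, Plant D 0.18, Plant F 0.157, Plant C 0.175, Plant E 0.164.
Prior × likelihood for each hypothesis:
  Plant A: 0.25 × 0.12 = 0.03
  Plant D: 0.05 × 0.18 = 0.009
  Plant F: 0.31 × 0.157 = 0.04867
  Plant C: 0.07 × 0.175 = 0.01225
  Plant E: 0.32 × 0.164 = 0.05248
Sum = 0.1524.
P(Plant F | evidence) = 0.04867 / 0.1524 ≈ 0.319.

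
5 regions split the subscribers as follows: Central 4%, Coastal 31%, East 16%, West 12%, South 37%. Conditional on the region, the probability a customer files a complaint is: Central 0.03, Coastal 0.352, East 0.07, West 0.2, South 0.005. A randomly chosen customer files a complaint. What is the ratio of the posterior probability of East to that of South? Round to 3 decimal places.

By Bayes' rule, posterior ∝ prior × likelihood:
  Central: 0.04 × 0.03 = 0.0012
  Coastal: 0.31 × 0.352 = 0.10912
  East: 0.16 × 0.07 = 0.0112
  West: 0.12 × 0.2 = 0.024
  South: 0.37 × 0.005 = 0.00185
Normalizing constant = 0.14737.
The ratio is 0.0112 / 0.00185 (the normalizer cancels) = 6.054.

6.054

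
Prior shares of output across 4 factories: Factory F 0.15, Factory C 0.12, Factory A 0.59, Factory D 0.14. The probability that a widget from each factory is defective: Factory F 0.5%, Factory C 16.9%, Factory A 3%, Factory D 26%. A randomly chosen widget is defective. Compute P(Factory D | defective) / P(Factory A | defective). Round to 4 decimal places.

Unnormalized posteriors (prior × likelihood):
  Factory F: 0.15 × 0.005 = 0.00075
  Factory C: 0.12 × 0.169 = 0.02028
  Factory A: 0.59 × 0.03 = 0.0177
  Factory D: 0.14 × 0.26 = 0.0364
Total = 0.07513.
The ratio is 0.0364 / 0.0177 (the normalizer cancels) = 2.0565.

2.0565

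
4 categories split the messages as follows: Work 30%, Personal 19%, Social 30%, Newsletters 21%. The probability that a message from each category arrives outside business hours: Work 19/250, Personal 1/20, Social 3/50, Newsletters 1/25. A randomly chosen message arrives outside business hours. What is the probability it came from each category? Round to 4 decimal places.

Compute prior × likelihood for every hypothesis:
  Work: 0.3 × 0.076 = 0.0228
  Personal: 0.19 × 0.05 = 0.0095
  Social: 0.3 × 0.06 = 0.018
  Newsletters: 0.21 × 0.04 = 0.0084
Sum = 0.0587.
P(Work | off-hours) = 0.0228/0.0587 ≈ 0.3884
P(Personal | off-hours) = 0.0095/0.0587 ≈ 0.1618
P(Social | off-hours) = 0.018/0.0587 ≈ 0.3066
P(Newsletters | off-hours) = 0.0084/0.0587 ≈ 0.1431

Work 0.3884, Personal 0.1618, Social 0.3066, Newsletters 0.1431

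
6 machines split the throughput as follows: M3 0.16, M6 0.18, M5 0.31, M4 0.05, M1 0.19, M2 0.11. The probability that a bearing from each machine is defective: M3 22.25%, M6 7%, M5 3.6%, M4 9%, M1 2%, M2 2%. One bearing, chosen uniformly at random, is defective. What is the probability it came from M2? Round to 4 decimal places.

0.0315

Compute prior × likelihood for every hypothesis:
  M3: 0.16 × 0.2225 = 0.0356
  M6: 0.18 × 0.07 = 0.0126
  M5: 0.31 × 0.036 = 0.01116
  M4: 0.05 × 0.09 = 0.0045
  M1: 0.19 × 0.02 = 0.0038
  M2: 0.11 × 0.02 = 0.0022
Normalizing constant = 0.06986.
P(M2 | evidence) = 0.0022 / 0.06986 ≈ 0.0315.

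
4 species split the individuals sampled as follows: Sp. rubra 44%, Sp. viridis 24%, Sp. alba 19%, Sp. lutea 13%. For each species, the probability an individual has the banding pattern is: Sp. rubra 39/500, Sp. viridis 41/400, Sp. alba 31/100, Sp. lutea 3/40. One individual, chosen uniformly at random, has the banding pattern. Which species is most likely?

Sp. alba

Compute prior × likelihood for every hypothesis:
  Sp. rubra: 0.44 × 0.078 = 0.03432
  Sp. viridis: 0.24 × 0.1025 = 0.0246
  Sp. alba: 0.19 × 0.31 = 0.0589
  Sp. lutea: 0.13 × 0.075 = 0.00975
Total = 0.12757.
Largest term belongs to Sp. alba, so Sp. alba is most probable.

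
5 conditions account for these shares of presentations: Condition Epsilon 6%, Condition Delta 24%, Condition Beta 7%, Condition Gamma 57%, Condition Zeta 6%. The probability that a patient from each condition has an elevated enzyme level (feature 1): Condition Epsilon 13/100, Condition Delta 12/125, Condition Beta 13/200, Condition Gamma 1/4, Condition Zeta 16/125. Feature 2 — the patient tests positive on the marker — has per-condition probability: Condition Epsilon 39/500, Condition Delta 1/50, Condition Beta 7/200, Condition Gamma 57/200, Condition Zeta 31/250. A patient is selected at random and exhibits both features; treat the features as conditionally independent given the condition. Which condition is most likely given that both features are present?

Condition Gamma

By Bayes' rule, posterior ∝ prior × likelihood:
  Condition Epsilon: 0.06 × 0.13 × 0.078 = 0.0006084
  Condition Delta: 0.24 × 0.096 × 0.02 = 0.0004608
  Condition Beta: 0.07 × 0.065 × 0.035 = 0.00015925
  Condition Gamma: 0.57 × 0.25 × 0.285 = 0.0406125
  Condition Zeta: 0.06 × 0.128 × 0.124 = 0.00095232
Total = 0.04279327.
Largest term belongs to Condition Gamma, so Condition Gamma is most probable.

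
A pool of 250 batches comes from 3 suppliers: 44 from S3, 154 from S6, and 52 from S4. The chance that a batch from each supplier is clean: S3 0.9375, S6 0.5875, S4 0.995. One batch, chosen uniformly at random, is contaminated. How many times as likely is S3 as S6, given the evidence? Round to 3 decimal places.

Taking complements, P(contaminated | each) = S3 0.0625, S6 0.4125, S4 0.005.
Unnormalized posteriors (prior × likelihood):
  S3: 0.176 × 0.0625 = 0.011
  S6: 0.616 × 0.4125 = 0.2541
  S4: 0.208 × 0.005 = 0.00104
Normalizing constant = 0.26614.
The ratio is 0.011 / 0.2541 (the normalizer cancels) = 0.043.

0.043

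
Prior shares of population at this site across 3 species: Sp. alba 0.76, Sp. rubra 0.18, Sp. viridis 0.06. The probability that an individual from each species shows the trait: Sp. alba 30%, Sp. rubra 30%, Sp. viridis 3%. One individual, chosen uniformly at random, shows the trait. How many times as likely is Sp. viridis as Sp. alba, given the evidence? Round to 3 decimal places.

Prior × likelihood for each hypothesis:
  Sp. alba: 0.76 × 0.3 = 0.228
  Sp. rubra: 0.18 × 0.3 = 0.054
  Sp. viridis: 0.06 × 0.03 = 0.0018
Sum = 0.2838.
The ratio is 0.0018 / 0.228 (the normalizer cancels) = 0.008.

0.008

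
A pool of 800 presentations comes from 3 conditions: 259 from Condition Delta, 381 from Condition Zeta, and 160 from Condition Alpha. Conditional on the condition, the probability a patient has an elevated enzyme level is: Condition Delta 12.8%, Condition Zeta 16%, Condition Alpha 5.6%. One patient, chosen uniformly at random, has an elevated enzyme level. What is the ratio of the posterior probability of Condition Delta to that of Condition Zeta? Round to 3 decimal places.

0.544

Compute prior × likelihood for every hypothesis:
  Condition Delta: 0.32375 × 0.128 = 0.04144
  Condition Zeta: 0.47625 × 0.16 = 0.0762
  Condition Alpha: 0.2 × 0.056 = 0.0112
Total = 0.12884.
The ratio is 0.04144 / 0.0762 (the normalizer cancels) = 0.544.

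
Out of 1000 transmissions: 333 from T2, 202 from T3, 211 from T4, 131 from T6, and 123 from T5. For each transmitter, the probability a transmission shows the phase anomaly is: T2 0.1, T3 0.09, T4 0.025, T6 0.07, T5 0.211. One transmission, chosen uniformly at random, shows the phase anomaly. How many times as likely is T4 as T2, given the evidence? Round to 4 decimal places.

0.1584

Prior × likelihood for each hypothesis:
  T2: 0.333 × 0.1 = 0.0333
  T3: 0.202 × 0.09 = 0.01818
  T4: 0.211 × 0.025 = 0.005275
  T6: 0.131 × 0.07 = 0.00917
  T5: 0.123 × 0.211 = 0.025953
Total = 0.091878.
The ratio is 0.005275 / 0.0333 (the normalizer cancels) = 0.1584.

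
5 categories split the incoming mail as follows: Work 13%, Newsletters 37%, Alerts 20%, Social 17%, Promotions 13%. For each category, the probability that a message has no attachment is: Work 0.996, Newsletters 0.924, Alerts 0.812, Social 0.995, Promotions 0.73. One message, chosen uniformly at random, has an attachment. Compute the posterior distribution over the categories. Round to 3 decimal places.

Work 0.005, Newsletters 0.275, Alerts 0.368, Social 0.008, Promotions 0.343

Taking complements, P(attachment | each) = Work 0.004, Newsletters 0.076, Alerts 0.188, Social 0.005, Promotions 0.27.
Compute prior × likelihood for every hypothesis:
  Work: 0.13 × 0.004 = 0.00052
  Newsletters: 0.37 × 0.076 = 0.02812
  Alerts: 0.2 × 0.188 = 0.0376
  Social: 0.17 × 0.005 = 0.00085
  Promotions: 0.13 × 0.27 = 0.0351
Total = 0.10219.
P(Work | attachment) = 0.00052/0.10219 ≈ 0.005
P(Newsletters | attachment) = 0.02812/0.10219 ≈ 0.275
P(Alerts | attachment) = 0.0376/0.10219 ≈ 0.368
P(Social | attachment) = 0.00085/0.10219 ≈ 0.008
P(Promotions | attachment) = 0.0351/0.10219 ≈ 0.343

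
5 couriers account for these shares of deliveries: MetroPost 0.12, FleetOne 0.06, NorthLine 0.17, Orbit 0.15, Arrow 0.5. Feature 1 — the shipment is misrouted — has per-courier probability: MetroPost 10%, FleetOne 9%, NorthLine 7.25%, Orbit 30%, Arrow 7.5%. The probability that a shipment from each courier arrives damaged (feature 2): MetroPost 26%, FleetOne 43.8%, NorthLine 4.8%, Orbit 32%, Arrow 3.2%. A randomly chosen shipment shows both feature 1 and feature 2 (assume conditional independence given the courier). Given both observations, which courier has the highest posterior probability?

Orbit

Prior × likelihood for each hypothesis:
  MetroPost: 0.12 × 0.1 × 0.26 = 0.00312
  FleetOne: 0.06 × 0.09 × 0.438 = 0.0023652
  NorthLine: 0.17 × 0.0725 × 0.048 = 0.0005916
  Orbit: 0.15 × 0.3 × 0.32 = 0.0144
  Arrow: 0.5 × 0.075 × 0.032 = 0.0012
Total = 0.0216768.
Largest term belongs to Orbit, so Orbit is most probable.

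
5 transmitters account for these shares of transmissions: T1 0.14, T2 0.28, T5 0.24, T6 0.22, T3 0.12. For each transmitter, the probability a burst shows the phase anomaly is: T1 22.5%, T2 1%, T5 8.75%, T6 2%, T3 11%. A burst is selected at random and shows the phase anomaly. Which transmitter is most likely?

Prior × likelihood for each hypothesis:
  T1: 0.14 × 0.225 = 0.0315
  T2: 0.28 × 0.01 = 0.0028
  T5: 0.24 × 0.0875 = 0.021
  T6: 0.22 × 0.02 = 0.0044
  T3: 0.12 × 0.11 = 0.0132
Sum = 0.0729.
Largest term belongs to T1, so T1 is most probable.

T1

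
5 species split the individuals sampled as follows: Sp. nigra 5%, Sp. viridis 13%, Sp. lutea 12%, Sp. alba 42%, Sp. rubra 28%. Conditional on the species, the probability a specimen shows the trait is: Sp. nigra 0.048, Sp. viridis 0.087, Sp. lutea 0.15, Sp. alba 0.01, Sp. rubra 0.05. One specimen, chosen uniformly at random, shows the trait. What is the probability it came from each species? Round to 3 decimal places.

Prior × likelihood for each hypothesis:
  Sp. nigra: 0.05 × 0.048 = 0.0024
  Sp. viridis: 0.13 × 0.087 = 0.01131
  Sp. lutea: 0.12 × 0.15 = 0.018
  Sp. alba: 0.42 × 0.01 = 0.0042
  Sp. rubra: 0.28 × 0.05 = 0.014
Sum = 0.04991.
P(Sp. nigra | trait) = 0.0024/0.04991 ≈ 0.048
P(Sp. viridis | trait) = 0.01131/0.04991 ≈ 0.227
P(Sp. lutea | trait) = 0.018/0.04991 ≈ 0.361
P(Sp. alba | trait) = 0.0042/0.04991 ≈ 0.084
P(Sp. rubra | trait) = 0.014/0.04991 ≈ 0.281
(Check: 0.048+0.227+0.361+0.084+0.281 = 1.001.)

Sp. nigra 0.048, Sp. viridis 0.227, Sp. lutea 0.361, Sp. alba 0.084, Sp. rubra 0.281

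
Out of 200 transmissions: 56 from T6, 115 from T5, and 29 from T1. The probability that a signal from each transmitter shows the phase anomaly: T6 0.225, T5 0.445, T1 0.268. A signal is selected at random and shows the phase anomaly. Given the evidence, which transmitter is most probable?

Unnormalized posteriors (prior × likelihood):
  T6: 0.28 × 0.225 = 0.063
  T5: 0.575 × 0.445 = 0.255875
  T1: 0.145 × 0.268 = 0.03886
Normalizing constant = 0.357735.
Largest term belongs to T5, so T5 is most probable.

T5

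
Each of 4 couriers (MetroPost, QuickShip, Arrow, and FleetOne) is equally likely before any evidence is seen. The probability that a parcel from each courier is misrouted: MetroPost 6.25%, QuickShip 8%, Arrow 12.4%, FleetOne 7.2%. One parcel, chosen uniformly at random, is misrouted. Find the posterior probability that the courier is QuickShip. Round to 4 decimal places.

With a uniform prior (1/4 each), posterior ∝ likelihood:
  MetroPost: 0.0625
  QuickShip: 0.08
  Arrow: 0.124
  FleetOne: 0.072
Total = 0.3385.
P(QuickShip | evidence) = 0.08 / 0.3385 ≈ 0.2363.

0.2363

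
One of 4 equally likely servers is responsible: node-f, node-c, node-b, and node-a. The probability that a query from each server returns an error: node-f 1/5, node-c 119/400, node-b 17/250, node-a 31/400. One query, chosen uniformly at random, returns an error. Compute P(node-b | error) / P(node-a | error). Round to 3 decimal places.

0.877

Since the prior is uniform, the posterior is proportional to the likelihood:
  node-f: 0.2
  node-c: 0.2975
  node-b: 0.068
  node-a: 0.0775
Total = 0.643.
The ratio is 0.068 / 0.0775 (the normalizer cancels) = 0.877.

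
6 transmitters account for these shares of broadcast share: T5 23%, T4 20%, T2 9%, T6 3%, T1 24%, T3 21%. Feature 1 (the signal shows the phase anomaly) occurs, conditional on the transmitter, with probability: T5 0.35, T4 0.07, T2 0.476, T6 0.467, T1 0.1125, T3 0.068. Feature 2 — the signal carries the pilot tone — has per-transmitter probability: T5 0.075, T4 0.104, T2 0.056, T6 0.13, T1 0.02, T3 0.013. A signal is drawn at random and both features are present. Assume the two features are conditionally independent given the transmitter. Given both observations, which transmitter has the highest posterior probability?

Compute prior × likelihood for every hypothesis:
  T5: 0.23 × 0.35 × 0.075 = 0.0060375
  T4: 0.2 × 0.07 × 0.104 = 0.001456
  T2: 0.09 × 0.476 × 0.056 = 0.00239904
  T6: 0.03 × 0.467 × 0.13 = 0.0018213
  T1: 0.24 × 0.1125 × 0.02 = 0.00054
  T3: 0.21 × 0.068 × 0.013 = 0.00018564
Total = 0.01243948.
Largest term belongs to T5, so T5 is most probable.

T5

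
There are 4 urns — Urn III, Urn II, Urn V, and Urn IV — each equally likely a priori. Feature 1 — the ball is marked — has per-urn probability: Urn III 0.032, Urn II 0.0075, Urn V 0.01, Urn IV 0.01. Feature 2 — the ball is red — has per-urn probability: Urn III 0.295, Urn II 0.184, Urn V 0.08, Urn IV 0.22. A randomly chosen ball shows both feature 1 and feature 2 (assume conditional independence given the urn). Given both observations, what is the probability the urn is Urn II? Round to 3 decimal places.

0.100

With a uniform prior (1/4 each), posterior ∝ likelihood:
  Urn III: 0.032 × 0.295 = 0.00944
  Urn II: 0.0075 × 0.184 = 0.00138
  Urn V: 0.01 × 0.08 = 0.0008
  Urn IV: 0.01 × 0.22 = 0.0022
Total = 0.01382.
P(Urn II | evidence) = 0.00138 / 0.01382 ≈ 0.100.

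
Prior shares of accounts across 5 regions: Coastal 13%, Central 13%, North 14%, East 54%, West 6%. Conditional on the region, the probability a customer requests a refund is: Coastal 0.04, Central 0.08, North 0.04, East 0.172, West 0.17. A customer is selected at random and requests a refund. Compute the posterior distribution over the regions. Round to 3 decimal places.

Coastal 0.042, Central 0.084, North 0.045, East 0.747, West 0.082

Prior × likelihood for each hypothesis:
  Coastal: 0.13 × 0.04 = 0.0052
  Central: 0.13 × 0.08 = 0.0104
  North: 0.14 × 0.04 = 0.0056
  East: 0.54 × 0.172 = 0.09288
  West: 0.06 × 0.17 = 0.0102
Total = 0.12428.
P(Coastal | refund) = 0.0052/0.12428 ≈ 0.042
P(Central | refund) = 0.0104/0.12428 ≈ 0.084
P(North | refund) = 0.0056/0.12428 ≈ 0.045
P(East | refund) = 0.09288/0.12428 ≈ 0.747
P(West | refund) = 0.0102/0.12428 ≈ 0.082
(Check: 0.042+0.084+0.045+0.747+0.082 = 1.000.)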